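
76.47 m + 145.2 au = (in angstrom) 2.172e+23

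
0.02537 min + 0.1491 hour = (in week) 0.00089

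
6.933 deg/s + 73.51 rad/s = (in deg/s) 4219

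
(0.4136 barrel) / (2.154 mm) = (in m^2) 30.53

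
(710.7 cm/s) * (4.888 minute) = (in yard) 2279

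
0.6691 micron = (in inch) 2.634e-05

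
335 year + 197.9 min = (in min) 1.761e+08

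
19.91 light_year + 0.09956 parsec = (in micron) 1.914e+23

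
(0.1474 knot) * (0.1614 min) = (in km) 0.0007343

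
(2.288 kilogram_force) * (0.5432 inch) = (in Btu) 0.0002934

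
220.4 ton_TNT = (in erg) 9.222e+18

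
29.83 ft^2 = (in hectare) 0.0002771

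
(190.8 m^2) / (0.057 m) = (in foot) 1.098e+04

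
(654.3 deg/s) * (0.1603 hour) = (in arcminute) 2.266e+07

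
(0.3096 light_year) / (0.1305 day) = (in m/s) 2.598e+11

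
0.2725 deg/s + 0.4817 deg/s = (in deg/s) 0.7542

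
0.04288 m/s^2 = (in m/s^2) 0.04288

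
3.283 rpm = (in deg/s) 19.7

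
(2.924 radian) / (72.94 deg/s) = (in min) 0.03828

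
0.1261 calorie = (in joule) 0.5276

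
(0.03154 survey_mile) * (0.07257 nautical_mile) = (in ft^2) 7.343e+04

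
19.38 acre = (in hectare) 7.843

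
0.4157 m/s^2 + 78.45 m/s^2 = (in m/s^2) 78.87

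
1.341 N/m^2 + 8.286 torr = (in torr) 8.296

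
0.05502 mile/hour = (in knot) 0.04781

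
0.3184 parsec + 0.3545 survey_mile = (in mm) 9.825e+18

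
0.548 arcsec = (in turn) 4.228e-07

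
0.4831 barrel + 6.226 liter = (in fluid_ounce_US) 2808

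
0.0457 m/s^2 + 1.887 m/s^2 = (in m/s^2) 1.933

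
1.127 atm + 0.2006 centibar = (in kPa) 114.4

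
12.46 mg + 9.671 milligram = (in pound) 4.879e-05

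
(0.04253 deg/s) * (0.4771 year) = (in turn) 1777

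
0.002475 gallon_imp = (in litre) 0.01125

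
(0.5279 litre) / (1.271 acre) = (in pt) 0.0002909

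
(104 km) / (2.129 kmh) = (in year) 0.005576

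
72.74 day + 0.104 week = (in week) 10.5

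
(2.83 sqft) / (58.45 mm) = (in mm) 4498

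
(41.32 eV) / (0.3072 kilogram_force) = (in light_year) 2.323e-34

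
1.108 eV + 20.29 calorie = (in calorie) 20.29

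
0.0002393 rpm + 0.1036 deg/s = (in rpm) 0.01751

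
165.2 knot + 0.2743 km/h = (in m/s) 85.06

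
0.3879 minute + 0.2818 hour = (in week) 0.001716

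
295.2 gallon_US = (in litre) 1117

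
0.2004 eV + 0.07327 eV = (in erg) 4.385e-13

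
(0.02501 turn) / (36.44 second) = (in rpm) 0.04118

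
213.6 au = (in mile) 1.986e+10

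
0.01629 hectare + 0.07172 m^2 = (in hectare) 0.0163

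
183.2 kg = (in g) 1.832e+05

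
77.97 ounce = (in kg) 2.21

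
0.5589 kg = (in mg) 5.589e+05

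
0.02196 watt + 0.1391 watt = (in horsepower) 0.000216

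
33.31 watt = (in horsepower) 0.04467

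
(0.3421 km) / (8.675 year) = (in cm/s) 0.000125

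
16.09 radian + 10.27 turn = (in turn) 12.83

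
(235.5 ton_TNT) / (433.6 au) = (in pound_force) 0.003415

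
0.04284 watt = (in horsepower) 5.745e-05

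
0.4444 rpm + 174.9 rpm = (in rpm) 175.3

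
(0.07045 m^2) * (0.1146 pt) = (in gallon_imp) 0.0006265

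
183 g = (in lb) 0.4034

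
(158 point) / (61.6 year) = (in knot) 5.577e-11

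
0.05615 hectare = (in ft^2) 6044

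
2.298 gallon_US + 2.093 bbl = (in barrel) 2.148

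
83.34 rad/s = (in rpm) 795.8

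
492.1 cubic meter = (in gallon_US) 1.3e+05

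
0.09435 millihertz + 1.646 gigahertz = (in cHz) 1.646e+11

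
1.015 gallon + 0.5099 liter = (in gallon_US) 1.15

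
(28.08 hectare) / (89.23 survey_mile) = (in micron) 1.955e+06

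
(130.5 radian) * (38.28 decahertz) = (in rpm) 4.77e+05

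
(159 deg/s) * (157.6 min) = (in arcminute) 9.021e+07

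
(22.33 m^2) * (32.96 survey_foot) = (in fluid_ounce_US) 7.586e+06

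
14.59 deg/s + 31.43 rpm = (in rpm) 33.86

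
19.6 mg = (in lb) 4.321e-05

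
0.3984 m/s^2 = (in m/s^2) 0.3984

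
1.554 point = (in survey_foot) 0.001799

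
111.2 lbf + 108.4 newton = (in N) 603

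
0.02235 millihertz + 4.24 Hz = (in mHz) 4240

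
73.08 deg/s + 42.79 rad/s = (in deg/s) 2525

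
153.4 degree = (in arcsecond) 5.522e+05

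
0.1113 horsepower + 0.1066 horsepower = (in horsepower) 0.2179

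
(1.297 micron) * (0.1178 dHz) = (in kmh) 5.5e-08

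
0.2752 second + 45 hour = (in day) 1.875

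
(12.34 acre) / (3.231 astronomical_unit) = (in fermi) 1.033e+08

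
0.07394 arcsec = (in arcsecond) 0.07394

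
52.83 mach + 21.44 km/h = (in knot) 3.498e+04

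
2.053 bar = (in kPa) 205.3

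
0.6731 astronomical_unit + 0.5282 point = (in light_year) 1.064e-05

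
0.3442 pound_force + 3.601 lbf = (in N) 17.55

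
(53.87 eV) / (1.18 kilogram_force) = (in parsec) 2.417e-35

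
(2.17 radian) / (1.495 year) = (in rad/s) 4.603e-08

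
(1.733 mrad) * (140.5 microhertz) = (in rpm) 2.325e-06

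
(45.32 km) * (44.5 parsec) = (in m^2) 6.223e+22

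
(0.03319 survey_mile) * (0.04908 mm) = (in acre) 6.478e-07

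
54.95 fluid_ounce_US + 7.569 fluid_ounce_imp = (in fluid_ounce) 62.22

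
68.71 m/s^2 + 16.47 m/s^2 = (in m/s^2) 85.18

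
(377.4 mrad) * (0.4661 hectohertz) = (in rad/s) 17.59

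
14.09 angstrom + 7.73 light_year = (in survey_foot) 2.399e+17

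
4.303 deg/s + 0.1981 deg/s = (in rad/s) 0.07856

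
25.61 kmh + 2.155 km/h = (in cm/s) 771.2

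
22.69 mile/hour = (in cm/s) 1014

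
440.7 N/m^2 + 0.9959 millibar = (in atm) 0.005332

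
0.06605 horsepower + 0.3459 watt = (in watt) 49.6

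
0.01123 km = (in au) 7.507e-11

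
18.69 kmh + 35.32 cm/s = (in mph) 12.4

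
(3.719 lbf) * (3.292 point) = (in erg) 1.921e+05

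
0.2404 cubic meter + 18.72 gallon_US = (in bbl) 1.958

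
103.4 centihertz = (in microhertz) 1.034e+06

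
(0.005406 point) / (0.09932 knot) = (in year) 1.184e-12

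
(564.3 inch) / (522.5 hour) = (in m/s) 7.62e-06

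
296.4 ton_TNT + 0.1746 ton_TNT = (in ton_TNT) 296.6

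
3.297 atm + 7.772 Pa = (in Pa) 3.341e+05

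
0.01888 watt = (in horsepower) 2.532e-05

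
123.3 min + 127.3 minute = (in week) 0.02486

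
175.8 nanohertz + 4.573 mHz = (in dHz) 0.04573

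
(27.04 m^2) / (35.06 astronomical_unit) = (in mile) 3.203e-15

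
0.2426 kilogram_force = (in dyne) 2.379e+05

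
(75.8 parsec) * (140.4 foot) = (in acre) 2.473e+16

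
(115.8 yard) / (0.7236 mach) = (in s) 0.4298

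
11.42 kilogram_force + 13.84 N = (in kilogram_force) 12.83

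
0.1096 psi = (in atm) 0.007458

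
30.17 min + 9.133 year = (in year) 9.133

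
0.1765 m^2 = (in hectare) 1.765e-05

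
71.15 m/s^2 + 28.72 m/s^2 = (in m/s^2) 99.87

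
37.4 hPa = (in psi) 0.5424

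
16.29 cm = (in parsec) 5.279e-18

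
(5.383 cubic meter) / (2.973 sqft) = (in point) 5.525e+04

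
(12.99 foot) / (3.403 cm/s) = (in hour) 0.03232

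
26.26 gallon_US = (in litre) 99.4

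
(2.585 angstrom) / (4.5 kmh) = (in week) 3.419e-16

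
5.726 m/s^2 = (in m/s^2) 5.726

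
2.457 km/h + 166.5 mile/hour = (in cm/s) 7511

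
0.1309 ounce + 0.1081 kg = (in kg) 0.1118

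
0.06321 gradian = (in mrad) 0.9929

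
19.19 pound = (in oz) 307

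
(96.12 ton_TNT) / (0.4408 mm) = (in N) 9.124e+14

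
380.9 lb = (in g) 1.728e+05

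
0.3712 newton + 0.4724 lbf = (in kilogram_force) 0.2521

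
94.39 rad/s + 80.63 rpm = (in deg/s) 5892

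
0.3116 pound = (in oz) 4.986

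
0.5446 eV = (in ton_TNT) 2.085e-29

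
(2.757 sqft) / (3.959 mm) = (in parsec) 2.097e-15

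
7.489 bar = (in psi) 108.6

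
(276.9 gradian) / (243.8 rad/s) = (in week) 2.95e-08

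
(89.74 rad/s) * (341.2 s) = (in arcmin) 1.053e+08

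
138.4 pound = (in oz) 2214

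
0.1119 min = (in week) 1.11e-05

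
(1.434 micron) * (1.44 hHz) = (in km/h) 0.0007434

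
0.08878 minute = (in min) 0.08878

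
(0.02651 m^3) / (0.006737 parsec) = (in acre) 3.151e-20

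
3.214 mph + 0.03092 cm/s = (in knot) 2.793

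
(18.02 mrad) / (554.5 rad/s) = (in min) 5.416e-07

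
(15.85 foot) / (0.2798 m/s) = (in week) 2.855e-05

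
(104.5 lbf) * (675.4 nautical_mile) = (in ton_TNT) 0.139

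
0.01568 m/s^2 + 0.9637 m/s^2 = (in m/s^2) 0.9794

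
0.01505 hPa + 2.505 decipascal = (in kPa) 0.001755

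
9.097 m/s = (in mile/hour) 20.35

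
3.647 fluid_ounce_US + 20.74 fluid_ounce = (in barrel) 0.004536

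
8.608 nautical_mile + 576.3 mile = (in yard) 1.032e+06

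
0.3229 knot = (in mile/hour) 0.3716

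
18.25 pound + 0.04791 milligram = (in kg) 8.278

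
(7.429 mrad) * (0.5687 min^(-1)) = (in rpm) 0.0006724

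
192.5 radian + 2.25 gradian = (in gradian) 1.226e+04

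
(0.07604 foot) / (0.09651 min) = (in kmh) 0.01441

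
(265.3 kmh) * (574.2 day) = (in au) 0.02444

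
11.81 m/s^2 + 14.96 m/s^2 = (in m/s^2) 26.77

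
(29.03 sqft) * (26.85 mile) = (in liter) 1.165e+08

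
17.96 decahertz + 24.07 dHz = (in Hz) 182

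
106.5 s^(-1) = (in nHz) 1.065e+11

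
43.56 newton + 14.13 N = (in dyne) 5.769e+06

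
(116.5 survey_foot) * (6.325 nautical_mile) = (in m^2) 4.16e+05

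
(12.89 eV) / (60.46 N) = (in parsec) 1.107e-36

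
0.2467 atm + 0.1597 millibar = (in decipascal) 2.501e+05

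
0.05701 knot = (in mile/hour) 0.06561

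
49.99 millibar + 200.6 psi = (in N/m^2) 1.388e+06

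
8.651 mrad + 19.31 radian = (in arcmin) 6.641e+04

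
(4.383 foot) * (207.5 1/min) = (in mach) 0.01357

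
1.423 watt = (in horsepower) 0.001908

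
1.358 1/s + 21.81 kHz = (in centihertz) 2.181e+06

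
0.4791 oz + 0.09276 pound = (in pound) 0.1227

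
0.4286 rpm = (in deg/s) 2.572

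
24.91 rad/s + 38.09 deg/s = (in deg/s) 1465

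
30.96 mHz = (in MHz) 3.096e-08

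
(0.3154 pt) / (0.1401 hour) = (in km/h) 7.942e-07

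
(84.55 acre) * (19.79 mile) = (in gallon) 2.879e+12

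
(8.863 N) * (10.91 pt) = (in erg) 3.411e+05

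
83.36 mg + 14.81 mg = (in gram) 0.09817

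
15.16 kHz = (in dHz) 1.516e+05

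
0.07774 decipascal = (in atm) 7.672e-08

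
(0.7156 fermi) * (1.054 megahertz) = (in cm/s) 7.542e-08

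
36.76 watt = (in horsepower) 0.0493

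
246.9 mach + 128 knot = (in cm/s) 8.414e+06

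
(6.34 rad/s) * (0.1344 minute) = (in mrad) 5.113e+04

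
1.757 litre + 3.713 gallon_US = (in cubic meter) 0.01581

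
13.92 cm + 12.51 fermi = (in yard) 0.1522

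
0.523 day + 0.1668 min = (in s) 4.52e+04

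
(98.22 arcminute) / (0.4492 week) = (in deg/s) 6.026e-06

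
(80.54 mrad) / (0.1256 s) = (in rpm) 6.123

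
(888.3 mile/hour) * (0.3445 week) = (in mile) 5.141e+04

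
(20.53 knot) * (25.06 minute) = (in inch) 6.252e+05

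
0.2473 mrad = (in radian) 0.0002473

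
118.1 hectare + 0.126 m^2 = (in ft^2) 1.271e+07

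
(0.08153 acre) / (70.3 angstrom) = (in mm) 4.693e+13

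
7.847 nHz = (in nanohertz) 7.847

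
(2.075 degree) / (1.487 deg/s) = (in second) 1.395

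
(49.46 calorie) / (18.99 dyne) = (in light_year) 1.152e-10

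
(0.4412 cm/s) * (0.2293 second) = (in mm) 1.012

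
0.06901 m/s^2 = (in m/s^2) 0.06901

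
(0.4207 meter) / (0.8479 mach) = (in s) 0.001457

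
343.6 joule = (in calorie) 82.12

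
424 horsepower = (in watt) 3.162e+05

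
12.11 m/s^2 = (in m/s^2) 12.11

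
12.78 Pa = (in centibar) 0.01278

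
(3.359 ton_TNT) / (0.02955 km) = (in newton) 4.756e+08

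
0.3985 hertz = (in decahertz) 0.03985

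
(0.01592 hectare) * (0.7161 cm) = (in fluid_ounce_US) 3.855e+04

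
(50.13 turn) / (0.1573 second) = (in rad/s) 2002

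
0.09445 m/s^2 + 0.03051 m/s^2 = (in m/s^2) 0.125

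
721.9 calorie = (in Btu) 2.863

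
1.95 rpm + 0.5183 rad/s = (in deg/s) 41.4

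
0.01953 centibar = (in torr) 0.1465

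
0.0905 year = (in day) 33.03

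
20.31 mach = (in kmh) 2.49e+04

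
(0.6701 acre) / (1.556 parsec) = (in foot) 1.853e-13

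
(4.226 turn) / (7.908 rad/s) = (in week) 5.552e-06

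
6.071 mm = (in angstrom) 6.071e+07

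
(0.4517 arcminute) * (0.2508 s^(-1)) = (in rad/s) 3.295e-05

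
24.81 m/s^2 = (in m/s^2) 24.81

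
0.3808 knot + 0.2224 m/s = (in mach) 0.001228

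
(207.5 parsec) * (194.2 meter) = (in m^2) 1.243e+21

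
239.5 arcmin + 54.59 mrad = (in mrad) 124.3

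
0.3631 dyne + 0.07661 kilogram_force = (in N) 0.7513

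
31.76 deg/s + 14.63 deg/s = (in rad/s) 0.8097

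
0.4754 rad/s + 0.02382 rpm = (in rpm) 4.564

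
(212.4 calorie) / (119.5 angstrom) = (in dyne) 7.437e+15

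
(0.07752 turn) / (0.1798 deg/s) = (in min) 2.587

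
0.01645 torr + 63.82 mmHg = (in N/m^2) 8511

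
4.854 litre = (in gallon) 1.282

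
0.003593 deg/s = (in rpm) 0.0005988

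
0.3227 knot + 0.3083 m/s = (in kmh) 1.708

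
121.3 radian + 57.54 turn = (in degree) 2.766e+04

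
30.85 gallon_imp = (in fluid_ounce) 4742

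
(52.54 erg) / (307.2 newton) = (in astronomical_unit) 1.143e-19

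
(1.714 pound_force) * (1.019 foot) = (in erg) 2.368e+07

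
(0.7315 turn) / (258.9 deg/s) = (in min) 0.01695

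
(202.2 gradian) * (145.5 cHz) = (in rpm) 44.13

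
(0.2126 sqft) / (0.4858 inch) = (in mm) 1601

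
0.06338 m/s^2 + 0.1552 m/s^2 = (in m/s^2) 0.2186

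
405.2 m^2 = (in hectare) 0.04052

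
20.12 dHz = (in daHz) 0.2012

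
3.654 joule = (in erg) 3.654e+07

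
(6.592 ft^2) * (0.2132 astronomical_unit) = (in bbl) 1.229e+11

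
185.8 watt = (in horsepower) 0.2492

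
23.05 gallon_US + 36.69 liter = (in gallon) 32.74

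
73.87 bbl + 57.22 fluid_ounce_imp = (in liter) 1.175e+04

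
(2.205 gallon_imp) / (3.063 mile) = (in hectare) 2.034e-10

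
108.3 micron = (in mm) 0.1083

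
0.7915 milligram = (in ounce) 2.792e-05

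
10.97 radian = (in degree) 628.5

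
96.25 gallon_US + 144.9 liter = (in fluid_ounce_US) 1.722e+04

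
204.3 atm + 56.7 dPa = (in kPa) 2.07e+04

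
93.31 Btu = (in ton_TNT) 2.353e-05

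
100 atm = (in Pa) 1.013e+07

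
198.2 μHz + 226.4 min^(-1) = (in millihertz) 3774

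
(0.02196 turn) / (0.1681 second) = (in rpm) 7.838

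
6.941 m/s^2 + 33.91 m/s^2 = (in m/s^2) 40.85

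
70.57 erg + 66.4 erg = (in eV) 8.549e+13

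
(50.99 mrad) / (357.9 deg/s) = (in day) 9.448e-08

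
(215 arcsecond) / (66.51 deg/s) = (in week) 1.485e-09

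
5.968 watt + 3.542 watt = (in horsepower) 0.01275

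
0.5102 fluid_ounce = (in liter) 0.01509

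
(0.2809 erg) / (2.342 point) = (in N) 3.4e-05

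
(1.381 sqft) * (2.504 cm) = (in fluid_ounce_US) 108.6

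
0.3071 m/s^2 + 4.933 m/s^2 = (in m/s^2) 5.24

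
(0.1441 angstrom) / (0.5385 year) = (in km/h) 3.055e-18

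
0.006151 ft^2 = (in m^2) 0.0005714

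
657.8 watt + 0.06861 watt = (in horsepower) 0.8822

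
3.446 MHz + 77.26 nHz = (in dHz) 3.446e+07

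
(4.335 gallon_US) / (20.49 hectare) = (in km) 8.009e-11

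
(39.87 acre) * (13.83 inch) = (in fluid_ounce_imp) 1.995e+09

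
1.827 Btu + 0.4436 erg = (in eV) 1.203e+22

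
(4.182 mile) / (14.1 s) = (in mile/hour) 1068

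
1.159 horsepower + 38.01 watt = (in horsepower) 1.21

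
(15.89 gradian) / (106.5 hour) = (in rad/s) 6.51e-07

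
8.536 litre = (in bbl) 0.05369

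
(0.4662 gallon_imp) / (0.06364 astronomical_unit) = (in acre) 5.501e-17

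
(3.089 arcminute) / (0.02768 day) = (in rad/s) 3.757e-07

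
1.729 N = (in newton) 1.729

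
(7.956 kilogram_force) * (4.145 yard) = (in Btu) 0.2803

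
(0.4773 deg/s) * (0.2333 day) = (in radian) 167.9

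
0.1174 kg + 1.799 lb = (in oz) 32.93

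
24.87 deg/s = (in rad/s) 0.4341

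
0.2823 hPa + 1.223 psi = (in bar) 0.08461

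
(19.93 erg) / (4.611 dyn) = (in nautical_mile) 2.334e-05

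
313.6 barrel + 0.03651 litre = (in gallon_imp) 1.097e+04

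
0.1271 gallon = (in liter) 0.4811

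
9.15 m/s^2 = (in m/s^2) 9.15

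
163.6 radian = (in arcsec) 3.374e+07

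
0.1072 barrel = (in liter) 17.04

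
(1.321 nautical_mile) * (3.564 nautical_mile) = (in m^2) 1.615e+07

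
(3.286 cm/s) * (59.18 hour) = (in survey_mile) 4.35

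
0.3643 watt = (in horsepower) 0.0004885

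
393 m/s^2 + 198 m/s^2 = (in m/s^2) 591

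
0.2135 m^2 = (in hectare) 2.135e-05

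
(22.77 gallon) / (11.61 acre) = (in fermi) 1.835e+09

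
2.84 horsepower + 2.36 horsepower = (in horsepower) 5.2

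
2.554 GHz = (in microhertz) 2.554e+15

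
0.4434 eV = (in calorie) 1.698e-20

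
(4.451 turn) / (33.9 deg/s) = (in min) 0.7878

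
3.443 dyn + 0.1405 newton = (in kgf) 0.01433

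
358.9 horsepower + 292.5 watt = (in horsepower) 359.3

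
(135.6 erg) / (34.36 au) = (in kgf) 2.69e-19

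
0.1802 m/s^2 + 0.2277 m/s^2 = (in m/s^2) 0.4079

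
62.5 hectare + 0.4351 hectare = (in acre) 155.5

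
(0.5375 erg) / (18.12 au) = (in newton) 1.983e-20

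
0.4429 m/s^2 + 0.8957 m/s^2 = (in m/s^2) 1.339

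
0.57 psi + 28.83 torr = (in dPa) 7.774e+04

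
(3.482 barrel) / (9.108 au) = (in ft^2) 4.373e-12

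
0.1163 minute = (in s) 6.978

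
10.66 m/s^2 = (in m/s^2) 10.66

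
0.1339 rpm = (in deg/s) 0.8034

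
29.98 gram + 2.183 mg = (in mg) 2.998e+04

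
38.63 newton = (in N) 38.63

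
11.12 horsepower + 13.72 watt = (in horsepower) 11.14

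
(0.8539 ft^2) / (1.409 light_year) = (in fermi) 0.005951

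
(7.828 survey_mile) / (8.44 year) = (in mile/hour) 0.0001059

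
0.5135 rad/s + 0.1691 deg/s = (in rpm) 4.932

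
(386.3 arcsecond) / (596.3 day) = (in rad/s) 3.635e-11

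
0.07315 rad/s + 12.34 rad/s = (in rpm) 118.5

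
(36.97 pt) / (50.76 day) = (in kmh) 1.071e-08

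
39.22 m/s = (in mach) 0.1152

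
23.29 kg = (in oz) 821.5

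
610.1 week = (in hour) 1.025e+05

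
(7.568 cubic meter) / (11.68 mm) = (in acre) 0.1601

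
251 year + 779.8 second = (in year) 251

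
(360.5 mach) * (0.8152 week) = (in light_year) 6.397e-06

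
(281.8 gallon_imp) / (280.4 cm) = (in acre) 0.0001129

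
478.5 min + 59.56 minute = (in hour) 8.968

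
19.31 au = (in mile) 1.795e+09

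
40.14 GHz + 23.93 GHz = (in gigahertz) 64.07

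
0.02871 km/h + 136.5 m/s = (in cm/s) 1.365e+04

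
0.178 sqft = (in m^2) 0.01654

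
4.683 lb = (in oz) 74.93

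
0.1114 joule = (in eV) 6.953e+17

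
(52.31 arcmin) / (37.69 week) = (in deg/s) 3.825e-08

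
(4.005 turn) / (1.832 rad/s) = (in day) 0.000159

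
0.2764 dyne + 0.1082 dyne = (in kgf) 3.922e-07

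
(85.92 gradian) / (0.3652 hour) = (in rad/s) 0.001027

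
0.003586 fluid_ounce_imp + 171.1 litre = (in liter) 171.1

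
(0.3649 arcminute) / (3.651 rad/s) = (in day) 3.365e-10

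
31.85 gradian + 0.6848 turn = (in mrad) 4803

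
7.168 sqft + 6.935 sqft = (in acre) 0.0003238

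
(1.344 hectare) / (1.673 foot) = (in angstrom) 2.636e+14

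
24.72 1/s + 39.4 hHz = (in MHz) 0.003965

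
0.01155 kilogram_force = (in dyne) 1.133e+04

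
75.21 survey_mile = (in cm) 1.21e+07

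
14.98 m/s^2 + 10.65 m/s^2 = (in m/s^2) 25.63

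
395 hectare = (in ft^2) 4.252e+07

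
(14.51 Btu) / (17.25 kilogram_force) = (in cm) 9050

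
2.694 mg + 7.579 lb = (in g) 3438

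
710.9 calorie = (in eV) 1.856e+22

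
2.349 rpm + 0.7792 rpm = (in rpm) 3.128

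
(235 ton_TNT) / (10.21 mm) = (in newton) 9.63e+13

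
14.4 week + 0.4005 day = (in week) 14.46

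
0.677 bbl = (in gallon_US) 28.43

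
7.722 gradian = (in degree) 6.95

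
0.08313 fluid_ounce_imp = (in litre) 0.002362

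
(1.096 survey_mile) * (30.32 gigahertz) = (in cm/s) 5.348e+15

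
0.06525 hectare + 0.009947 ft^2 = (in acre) 0.1612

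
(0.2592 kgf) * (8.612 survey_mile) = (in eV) 2.199e+23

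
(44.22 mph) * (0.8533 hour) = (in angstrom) 6.073e+14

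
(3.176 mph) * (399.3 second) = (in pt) 1.607e+06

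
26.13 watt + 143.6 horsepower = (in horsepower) 143.6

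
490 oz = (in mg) 1.389e+07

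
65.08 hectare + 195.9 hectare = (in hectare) 261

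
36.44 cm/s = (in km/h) 1.312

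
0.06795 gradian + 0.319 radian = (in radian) 0.3201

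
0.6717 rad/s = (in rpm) 6.414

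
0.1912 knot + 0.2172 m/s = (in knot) 0.6134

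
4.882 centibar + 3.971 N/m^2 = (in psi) 0.7087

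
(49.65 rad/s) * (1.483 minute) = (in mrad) 4.418e+06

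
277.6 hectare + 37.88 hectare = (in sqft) 3.396e+07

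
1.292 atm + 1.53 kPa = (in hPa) 1324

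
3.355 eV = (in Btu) 5.095e-22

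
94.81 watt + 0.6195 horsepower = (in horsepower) 0.7466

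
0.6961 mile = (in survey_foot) 3675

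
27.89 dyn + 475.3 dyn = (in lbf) 0.001131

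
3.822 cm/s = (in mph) 0.0855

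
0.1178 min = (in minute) 0.1178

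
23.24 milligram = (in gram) 0.02324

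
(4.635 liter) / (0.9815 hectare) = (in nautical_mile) 2.55e-10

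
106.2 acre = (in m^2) 4.298e+05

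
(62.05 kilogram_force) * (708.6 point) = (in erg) 1.521e+09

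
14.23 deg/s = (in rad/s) 0.2484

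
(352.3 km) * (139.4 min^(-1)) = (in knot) 1.591e+06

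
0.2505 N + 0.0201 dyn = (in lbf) 0.05631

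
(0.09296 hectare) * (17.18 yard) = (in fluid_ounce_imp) 5.14e+08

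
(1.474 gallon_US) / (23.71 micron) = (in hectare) 0.02353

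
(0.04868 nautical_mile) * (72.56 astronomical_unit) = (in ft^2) 1.053e+16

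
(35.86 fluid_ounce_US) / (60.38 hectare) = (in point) 4.979e-06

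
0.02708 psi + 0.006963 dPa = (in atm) 0.001843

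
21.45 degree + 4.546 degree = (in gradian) 28.88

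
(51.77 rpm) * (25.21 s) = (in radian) 136.7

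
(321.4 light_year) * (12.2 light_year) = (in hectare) 3.51e+31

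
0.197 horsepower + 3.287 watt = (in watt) 150.2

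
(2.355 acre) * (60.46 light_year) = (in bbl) 3.429e+22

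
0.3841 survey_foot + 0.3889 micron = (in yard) 0.128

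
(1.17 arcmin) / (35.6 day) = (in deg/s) 6.34e-09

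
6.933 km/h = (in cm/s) 192.6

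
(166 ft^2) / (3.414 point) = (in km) 12.8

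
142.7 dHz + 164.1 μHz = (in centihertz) 1427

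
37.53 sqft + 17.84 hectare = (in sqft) 1.92e+06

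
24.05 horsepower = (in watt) 1.793e+04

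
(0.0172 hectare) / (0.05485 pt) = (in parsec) 2.881e-10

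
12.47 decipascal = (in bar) 1.247e-05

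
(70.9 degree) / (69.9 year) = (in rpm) 5.361e-09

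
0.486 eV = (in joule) 7.787e-20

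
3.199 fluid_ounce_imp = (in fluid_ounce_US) 3.073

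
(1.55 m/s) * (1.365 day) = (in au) 1.222e-06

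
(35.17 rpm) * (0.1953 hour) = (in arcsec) 5.341e+08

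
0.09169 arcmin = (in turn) 4.245e-06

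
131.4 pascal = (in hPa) 1.314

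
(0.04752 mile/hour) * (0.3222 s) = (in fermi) 6.845e+12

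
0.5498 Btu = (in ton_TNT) 1.386e-07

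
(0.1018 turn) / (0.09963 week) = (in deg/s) 0.0006082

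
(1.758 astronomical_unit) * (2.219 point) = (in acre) 5.087e+04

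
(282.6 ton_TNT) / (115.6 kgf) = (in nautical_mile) 5.632e+05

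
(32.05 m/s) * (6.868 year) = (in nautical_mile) 3.748e+06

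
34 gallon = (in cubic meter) 0.1287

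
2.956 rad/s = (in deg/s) 169.4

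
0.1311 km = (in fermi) 1.311e+17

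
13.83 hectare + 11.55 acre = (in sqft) 1.992e+06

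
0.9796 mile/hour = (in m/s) 0.4379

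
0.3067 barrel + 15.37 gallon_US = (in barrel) 0.6727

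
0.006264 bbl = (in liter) 0.9959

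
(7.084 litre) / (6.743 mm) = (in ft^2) 11.31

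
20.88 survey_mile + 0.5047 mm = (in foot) 1.102e+05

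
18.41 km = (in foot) 6.04e+04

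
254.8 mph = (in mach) 0.3345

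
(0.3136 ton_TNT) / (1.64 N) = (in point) 2.268e+12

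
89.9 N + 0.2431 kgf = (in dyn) 9.228e+06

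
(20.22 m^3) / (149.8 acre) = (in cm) 0.003335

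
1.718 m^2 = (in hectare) 0.0001718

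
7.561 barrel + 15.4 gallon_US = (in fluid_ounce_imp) 4.436e+04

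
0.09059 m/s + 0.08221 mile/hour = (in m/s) 0.1273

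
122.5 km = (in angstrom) 1.225e+15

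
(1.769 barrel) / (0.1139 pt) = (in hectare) 0.6999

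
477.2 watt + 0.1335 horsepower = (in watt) 576.8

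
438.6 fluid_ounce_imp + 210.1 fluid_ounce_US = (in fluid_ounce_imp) 657.3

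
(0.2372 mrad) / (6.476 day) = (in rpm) 4.048e-09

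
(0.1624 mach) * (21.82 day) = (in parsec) 3.378e-09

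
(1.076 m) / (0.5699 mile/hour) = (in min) 0.07039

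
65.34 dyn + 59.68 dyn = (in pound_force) 0.0002811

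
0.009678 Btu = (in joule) 10.21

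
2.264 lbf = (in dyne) 1.007e+06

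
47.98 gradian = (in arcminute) 2591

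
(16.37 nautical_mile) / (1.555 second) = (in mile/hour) 4.361e+04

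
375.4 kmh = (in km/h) 375.4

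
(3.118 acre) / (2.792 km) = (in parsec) 1.465e-16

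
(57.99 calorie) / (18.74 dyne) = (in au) 8.655e-06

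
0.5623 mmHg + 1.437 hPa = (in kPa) 0.2187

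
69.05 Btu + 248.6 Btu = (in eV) 2.092e+24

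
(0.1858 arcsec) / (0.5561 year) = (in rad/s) 5.136e-14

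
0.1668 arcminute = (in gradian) 0.003089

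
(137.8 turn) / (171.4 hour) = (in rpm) 0.0134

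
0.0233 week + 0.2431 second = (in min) 234.9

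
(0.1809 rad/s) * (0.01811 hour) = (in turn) 1.877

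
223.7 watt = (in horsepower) 0.3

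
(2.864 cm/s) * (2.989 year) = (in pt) 7.653e+09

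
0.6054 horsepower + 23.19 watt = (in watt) 474.6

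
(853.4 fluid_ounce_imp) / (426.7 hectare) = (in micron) 0.005683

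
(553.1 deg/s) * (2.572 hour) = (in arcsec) 1.844e+10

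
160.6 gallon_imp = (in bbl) 4.592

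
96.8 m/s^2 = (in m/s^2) 96.8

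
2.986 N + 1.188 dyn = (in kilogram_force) 0.3045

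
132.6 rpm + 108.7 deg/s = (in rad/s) 15.78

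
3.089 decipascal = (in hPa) 0.003089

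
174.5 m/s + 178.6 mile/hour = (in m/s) 254.3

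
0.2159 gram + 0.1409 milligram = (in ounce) 0.007621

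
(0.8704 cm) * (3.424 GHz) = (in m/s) 2.98e+07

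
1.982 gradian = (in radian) 0.03113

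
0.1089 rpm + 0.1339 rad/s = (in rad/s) 0.1453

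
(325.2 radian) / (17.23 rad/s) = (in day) 0.0002184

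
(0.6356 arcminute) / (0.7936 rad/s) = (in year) 7.388e-12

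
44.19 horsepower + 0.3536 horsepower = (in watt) 3.322e+04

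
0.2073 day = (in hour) 4.975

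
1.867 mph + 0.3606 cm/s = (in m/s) 0.8382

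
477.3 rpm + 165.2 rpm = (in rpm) 642.5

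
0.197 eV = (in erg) 3.156e-13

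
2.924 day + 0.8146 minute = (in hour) 70.19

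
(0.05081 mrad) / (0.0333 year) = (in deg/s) 2.772e-09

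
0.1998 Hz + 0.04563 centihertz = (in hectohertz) 0.002003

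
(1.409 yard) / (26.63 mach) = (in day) 1.645e-09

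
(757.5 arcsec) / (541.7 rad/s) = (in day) 7.847e-11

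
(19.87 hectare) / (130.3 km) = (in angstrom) 1.525e+10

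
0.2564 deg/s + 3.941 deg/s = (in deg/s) 4.197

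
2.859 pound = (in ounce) 45.74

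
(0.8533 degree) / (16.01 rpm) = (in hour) 2.467e-06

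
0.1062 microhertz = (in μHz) 0.1062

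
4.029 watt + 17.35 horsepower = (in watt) 1.294e+04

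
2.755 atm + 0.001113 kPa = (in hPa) 2792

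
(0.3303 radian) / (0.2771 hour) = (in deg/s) 0.01897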